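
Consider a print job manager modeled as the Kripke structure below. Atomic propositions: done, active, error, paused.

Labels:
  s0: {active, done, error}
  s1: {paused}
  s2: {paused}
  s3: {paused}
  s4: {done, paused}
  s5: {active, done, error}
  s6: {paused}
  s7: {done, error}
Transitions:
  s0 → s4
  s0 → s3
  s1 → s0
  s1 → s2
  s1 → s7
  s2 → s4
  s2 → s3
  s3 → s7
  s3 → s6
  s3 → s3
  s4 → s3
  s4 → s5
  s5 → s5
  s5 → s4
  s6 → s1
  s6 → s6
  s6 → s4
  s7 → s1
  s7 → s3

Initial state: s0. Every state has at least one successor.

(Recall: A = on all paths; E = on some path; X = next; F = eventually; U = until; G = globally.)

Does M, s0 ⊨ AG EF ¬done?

Yes

States satisfying EF ¬done: {s0, s1, s2, s3, s4, s5, s6, s7}.
States satisfying AG EF ¬done: {s0, s1, s2, s3, s4, s5, s6, s7}.
Every state reachable from s0 satisfies EF ¬done.
s0 ∈ Sat(AG EF ¬done).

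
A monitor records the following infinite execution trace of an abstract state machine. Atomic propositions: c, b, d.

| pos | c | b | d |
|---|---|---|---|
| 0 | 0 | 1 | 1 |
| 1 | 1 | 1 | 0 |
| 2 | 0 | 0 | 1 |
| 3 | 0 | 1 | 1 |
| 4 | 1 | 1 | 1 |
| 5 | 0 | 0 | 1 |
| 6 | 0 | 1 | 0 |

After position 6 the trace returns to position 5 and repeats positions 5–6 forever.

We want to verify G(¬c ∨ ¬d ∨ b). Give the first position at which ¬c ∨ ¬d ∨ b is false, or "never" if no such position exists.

never

¬c ∨ ¬d ∨ b holds at every position 0..6, and those are all the positions the trace ever visits, so the invariant G(¬c ∨ ¬d ∨ b) is never violated.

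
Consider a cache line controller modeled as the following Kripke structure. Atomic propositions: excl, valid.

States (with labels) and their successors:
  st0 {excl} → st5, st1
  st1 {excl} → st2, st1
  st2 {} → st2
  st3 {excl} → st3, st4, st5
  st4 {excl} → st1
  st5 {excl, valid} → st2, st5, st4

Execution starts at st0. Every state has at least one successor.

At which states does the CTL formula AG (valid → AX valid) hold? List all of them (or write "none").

{st1, st2, st4}

States satisfying valid → AX valid: {st0, st1, st2, st3, st4}.
States satisfying AG (valid → AX valid): {st1, st2, st4}.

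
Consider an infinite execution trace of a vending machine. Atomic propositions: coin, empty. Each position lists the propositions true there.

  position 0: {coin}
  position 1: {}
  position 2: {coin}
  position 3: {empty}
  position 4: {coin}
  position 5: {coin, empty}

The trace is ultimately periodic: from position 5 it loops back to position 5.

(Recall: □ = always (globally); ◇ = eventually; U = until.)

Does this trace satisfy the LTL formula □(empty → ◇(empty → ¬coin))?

Does not hold

empty → ◇(empty → ¬coin) must hold at every position from 0 onward. It fails at position 5, so □(empty → ◇(empty → ¬coin)) is false.
Positions where empty holds: 3, 5.
Check ◇(empty → ¬coin) at each: 3→ok, 5→fails.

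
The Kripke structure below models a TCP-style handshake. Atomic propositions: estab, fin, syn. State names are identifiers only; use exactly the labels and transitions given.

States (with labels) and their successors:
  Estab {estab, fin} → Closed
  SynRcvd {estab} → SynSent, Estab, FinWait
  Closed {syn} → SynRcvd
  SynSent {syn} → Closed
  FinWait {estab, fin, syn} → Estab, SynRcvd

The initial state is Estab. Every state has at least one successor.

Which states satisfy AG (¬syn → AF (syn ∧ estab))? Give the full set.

States satisfying ¬syn → AF (syn ∧ estab): {Closed, SynSent, FinWait}.
States satisfying AG (¬syn → AF (syn ∧ estab)): ∅.

none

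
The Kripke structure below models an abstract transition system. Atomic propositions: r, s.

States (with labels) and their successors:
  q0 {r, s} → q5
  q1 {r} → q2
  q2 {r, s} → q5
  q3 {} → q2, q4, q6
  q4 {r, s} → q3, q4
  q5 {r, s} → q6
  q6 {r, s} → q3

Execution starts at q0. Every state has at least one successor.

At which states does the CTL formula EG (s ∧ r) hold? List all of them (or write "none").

States satisfying s ∧ r: {q0, q2, q4, q5, q6}.
States satisfying EG (s ∧ r): {q4}.

{q4}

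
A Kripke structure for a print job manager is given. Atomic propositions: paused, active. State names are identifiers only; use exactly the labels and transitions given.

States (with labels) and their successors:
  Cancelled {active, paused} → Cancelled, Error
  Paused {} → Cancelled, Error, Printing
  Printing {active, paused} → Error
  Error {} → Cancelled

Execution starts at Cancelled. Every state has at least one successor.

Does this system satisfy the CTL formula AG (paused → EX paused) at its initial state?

States satisfying paused → EX paused: {Cancelled, Paused, Error}.
States satisfying AG (paused → EX paused): {Cancelled, Error}.
Every state reachable from Cancelled satisfies paused → EX paused.
Cancelled ∈ Sat(AG (paused → EX paused)).

Satisfied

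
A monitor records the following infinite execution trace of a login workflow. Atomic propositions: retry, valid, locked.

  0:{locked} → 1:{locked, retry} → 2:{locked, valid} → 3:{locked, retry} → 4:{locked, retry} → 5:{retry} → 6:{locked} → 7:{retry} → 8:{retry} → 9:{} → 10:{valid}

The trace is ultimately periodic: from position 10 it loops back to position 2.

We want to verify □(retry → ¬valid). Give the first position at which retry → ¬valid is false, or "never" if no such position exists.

retry → ¬valid holds at every position 0..10, and those are all the positions the trace ever visits, so the invariant □(retry → ¬valid) is never violated.

never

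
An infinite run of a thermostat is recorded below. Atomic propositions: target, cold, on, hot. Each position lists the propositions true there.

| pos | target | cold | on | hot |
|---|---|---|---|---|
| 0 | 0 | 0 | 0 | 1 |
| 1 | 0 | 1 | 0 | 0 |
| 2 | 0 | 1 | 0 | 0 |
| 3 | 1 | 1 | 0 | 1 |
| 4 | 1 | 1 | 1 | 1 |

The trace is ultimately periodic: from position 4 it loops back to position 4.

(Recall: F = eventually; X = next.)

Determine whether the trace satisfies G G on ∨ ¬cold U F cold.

Satisfied

G on must hold at every position from 0 onward. It fails at position 0, so G G on is false.
Walking from position 0: F cold first holds at position 0, and ¬cold holds at every earlier position along the way, so ¬cold U F cold holds.
At position 0: G G on is false; ¬cold U F cold is true; so G G on ∨ ¬cold U F cold is true.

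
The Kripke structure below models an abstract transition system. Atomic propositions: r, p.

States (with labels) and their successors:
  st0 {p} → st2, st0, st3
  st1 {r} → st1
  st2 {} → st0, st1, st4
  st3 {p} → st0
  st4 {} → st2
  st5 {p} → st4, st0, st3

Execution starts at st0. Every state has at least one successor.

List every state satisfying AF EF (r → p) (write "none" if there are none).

{st0, st2, st3, st4, st5}

States satisfying EF (r → p): {st0, st2, st3, st4, st5}.
States satisfying AF EF (r → p): {st0, st2, st3, st4, st5}.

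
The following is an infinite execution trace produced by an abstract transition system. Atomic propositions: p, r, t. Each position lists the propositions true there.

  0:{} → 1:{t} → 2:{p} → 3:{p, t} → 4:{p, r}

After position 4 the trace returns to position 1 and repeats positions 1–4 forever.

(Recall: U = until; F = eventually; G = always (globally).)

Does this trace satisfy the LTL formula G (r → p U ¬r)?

r → p U ¬r holds at every position 0..4, and those are all positions ever visited, so G (r → p U ¬r) holds.
Positions where r holds: 4.
Check p U ¬r at each: 4→ok.

Holds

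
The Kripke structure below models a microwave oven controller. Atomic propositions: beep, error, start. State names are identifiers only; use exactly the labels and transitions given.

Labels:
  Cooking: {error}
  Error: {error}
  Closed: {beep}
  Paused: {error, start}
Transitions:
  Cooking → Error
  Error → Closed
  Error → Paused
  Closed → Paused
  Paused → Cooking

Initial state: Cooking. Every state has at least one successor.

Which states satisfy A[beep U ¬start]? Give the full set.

{Cooking, Error, Closed}

States satisfying beep: {Closed}.
States satisfying ¬start: {Cooking, Error, Closed}.
States satisfying A[beep U ¬start]: {Cooking, Error, Closed}.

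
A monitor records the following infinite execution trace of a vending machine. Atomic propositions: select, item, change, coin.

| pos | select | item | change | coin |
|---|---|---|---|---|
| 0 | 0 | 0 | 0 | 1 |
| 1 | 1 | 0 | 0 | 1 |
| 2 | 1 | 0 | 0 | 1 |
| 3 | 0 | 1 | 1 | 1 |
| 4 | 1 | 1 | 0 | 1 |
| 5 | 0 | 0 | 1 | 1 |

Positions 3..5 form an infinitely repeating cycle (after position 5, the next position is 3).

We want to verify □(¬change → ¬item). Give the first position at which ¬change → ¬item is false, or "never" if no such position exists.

Check ¬change → ¬item at each position in order: 0 ✓, 1 ✓, 2 ✓, 3 ✓.
At position 4 the labels are {coin, item, select}, so ¬change → ¬item is false there. This is the first violation.

4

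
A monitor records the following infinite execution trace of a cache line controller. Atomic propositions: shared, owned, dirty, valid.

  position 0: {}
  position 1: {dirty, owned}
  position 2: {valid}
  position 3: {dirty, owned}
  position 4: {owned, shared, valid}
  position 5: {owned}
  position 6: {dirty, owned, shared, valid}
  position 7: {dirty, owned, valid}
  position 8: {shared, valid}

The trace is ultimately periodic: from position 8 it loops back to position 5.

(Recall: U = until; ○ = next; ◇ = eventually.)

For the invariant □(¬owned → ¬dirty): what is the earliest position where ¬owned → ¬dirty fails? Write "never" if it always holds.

¬owned → ¬dirty holds at every position 0..8, and those are all the positions the trace ever visits, so the invariant □(¬owned → ¬dirty) is never violated.

never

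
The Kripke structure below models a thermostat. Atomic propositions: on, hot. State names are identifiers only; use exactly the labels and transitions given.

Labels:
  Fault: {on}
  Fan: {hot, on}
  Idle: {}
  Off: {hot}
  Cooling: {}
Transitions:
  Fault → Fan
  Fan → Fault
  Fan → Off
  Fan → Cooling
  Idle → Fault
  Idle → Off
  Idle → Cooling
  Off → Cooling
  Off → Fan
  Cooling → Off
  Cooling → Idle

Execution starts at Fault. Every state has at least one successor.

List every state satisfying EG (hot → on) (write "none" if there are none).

States satisfying hot → on: {Fault, Fan, Idle, Cooling}.
States satisfying EG (hot → on): {Fault, Fan, Idle, Cooling}.

{Fault, Fan, Idle, Cooling}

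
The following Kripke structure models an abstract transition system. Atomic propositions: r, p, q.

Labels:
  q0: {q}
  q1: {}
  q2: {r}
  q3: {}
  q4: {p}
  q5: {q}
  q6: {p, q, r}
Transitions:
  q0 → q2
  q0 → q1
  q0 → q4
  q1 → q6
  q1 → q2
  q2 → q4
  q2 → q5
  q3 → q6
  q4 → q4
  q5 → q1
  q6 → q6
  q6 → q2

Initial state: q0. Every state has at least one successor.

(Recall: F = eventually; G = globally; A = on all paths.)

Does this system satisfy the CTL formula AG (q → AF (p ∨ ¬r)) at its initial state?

Satisfied

States satisfying q → AF (p ∨ ¬r): {q0, q1, q2, q3, q4, q5, q6}.
States satisfying AG (q → AF (p ∨ ¬r)): {q0, q1, q2, q3, q4, q5, q6}.
Every state reachable from q0 satisfies q → AF (p ∨ ¬r).
q0 ∈ Sat(AG (q → AF (p ∨ ¬r))).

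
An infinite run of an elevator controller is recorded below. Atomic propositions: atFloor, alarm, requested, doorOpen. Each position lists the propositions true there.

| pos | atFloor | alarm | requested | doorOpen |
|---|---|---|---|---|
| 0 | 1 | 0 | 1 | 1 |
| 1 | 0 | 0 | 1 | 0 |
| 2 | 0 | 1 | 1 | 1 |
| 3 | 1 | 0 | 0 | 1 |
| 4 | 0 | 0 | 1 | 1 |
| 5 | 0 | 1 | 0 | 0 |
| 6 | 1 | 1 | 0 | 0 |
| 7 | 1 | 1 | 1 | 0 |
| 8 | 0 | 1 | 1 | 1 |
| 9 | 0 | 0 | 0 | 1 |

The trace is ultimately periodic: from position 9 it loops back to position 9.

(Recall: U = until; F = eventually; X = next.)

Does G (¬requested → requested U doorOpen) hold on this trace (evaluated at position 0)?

¬requested → requested U doorOpen must hold at every position from 0 onward. It fails at position 5, so G (¬requested → requested U doorOpen) is false.
Positions where ¬requested holds: 3, 5, 6, 9.
Check requested U doorOpen at each: 3→ok, 5→fails, 6→fails, 9→ok.

Violated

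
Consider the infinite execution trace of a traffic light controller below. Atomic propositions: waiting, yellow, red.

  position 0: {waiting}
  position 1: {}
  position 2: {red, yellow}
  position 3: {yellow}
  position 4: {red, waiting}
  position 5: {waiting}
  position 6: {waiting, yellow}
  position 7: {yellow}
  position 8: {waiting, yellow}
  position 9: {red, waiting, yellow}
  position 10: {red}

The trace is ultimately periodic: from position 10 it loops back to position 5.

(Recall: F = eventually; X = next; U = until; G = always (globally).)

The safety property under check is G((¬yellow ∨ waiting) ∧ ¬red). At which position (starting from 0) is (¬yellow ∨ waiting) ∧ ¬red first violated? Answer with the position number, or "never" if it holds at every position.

Check (¬yellow ∨ waiting) ∧ ¬red at each position in order: 0 ✓, 1 ✓.
At position 2 the labels are {red, yellow}, so (¬yellow ∨ waiting) ∧ ¬red is false there. This is the first violation.

2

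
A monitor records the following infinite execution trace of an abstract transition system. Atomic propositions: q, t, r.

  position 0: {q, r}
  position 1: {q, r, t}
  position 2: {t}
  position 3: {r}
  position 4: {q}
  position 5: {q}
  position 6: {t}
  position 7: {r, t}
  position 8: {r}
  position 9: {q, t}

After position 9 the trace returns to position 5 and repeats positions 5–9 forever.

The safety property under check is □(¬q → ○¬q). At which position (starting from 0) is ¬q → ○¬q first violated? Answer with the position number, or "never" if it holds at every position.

Check ¬q → ○¬q at each position in order: 0 ✓, 1 ✓, 2 ✓.
At position 3 the labels are {r} and the next position 4 has {q}, so ¬q → ○¬q is false there. This is the first violation.

3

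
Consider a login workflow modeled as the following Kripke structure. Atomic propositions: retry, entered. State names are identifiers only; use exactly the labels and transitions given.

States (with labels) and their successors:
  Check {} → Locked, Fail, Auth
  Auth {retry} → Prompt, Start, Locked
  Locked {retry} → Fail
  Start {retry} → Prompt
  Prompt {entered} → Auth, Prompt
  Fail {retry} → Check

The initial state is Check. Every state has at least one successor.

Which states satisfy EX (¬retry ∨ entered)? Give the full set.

States satisfying ¬retry ∨ entered: {Check, Prompt}.
States satisfying EX (¬retry ∨ entered): {Auth, Start, Prompt, Fail}.

{Auth, Start, Prompt, Fail}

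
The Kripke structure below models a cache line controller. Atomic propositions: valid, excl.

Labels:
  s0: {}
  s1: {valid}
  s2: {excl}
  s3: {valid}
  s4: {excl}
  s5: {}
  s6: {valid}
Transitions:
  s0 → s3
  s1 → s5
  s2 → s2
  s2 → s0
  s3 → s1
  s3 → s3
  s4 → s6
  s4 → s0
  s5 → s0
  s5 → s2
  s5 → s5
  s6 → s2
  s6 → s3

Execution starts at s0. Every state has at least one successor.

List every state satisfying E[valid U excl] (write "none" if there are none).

{s2, s4, s6}

States satisfying valid: {s1, s3, s6}.
States satisfying excl: {s2, s4}.
States satisfying E[valid U excl]: {s2, s4, s6}.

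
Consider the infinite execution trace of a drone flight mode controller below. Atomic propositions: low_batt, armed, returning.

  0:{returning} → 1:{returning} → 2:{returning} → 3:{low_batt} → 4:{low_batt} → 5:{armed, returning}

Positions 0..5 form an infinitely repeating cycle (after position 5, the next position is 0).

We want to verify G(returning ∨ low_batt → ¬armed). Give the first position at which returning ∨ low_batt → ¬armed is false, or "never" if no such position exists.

5

Check returning ∨ low_batt → ¬armed at each position in order: 0 ✓, 1 ✓, 2 ✓, 3 ✓, 4 ✓.
At position 5 the labels are {armed, returning}, so returning ∨ low_batt → ¬armed is false there. This is the first violation.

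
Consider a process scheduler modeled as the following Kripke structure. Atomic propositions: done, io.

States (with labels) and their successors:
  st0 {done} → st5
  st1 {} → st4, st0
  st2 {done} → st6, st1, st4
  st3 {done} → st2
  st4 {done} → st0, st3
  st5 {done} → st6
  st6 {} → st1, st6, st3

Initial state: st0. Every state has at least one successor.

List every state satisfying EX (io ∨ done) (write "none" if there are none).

States satisfying io ∨ done: {st0, st2, st3, st4, st5}.
States satisfying EX (io ∨ done): {st0, st1, st2, st3, st4, st6}.

{st0, st1, st2, st3, st4, st6}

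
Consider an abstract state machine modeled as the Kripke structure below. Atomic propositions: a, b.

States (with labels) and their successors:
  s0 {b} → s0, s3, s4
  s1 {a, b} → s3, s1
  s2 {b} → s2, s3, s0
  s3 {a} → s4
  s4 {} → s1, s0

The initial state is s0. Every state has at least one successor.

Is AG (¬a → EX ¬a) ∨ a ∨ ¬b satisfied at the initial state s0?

States satisfying ¬a → EX ¬a: {s0, s1, s2, s3, s4}.
States satisfying AG (¬a → EX ¬a): {s0, s1, s2, s3, s4}.
States satisfying ¬b: {s3, s4}.
States satisfying a ∨ ¬b: {s1, s3, s4}.
States satisfying AG (¬a → EX ¬a) ∨ a ∨ ¬b: {s0, s1, s2, s3, s4}.
s0 ∈ Sat(AG (¬a → EX ¬a) ∨ a ∨ ¬b).

Holds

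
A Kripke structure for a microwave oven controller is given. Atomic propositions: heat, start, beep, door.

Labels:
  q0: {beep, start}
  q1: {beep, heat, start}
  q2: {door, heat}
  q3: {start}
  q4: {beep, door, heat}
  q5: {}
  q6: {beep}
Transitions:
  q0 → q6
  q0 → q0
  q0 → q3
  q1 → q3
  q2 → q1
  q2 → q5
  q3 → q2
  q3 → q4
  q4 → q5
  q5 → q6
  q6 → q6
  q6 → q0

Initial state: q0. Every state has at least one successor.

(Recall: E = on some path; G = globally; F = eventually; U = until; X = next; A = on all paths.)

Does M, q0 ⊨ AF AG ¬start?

States satisfying AG ¬start: ∅.
States satisfying AF AG ¬start: ∅.
There is a path from q0 along which AG ¬start never holds.
q0 ∉ Sat(AF AG ¬start).

No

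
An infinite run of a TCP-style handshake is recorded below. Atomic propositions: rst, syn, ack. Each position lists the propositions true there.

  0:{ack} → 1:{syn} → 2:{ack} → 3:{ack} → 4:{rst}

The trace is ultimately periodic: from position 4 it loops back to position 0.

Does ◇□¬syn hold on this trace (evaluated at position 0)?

□¬syn is false at every position 0..4, so it never becomes true and ◇□¬syn fails.

Violated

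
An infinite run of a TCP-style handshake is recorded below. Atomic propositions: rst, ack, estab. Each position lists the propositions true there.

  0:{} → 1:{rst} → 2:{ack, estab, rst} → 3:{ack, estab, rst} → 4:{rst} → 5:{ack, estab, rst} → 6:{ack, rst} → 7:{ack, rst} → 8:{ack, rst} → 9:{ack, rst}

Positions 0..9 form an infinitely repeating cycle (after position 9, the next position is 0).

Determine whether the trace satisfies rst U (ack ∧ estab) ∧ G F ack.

Walking from position 0: at position 0, ack ∧ estab has not yet held and rst fails, so rst U (ack ∧ estab) is false.
F ack holds at every position 0..9, and those are all positions ever visited, so G F ack holds.
At position 0: rst U (ack ∧ estab) is false; G F ack is true; so rst U (ack ∧ estab) ∧ G F ack is false.

Does not hold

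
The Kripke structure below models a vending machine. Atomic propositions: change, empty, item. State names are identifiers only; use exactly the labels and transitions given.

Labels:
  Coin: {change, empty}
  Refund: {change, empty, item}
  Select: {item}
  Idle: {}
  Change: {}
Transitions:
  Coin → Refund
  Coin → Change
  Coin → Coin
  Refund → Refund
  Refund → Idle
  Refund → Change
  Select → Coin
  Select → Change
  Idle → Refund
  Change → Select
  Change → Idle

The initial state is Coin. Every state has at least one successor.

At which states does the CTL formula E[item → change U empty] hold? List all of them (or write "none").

{Coin, Refund, Idle, Change}

States satisfying item → change: {Coin, Refund, Idle, Change}.
States satisfying empty: {Coin, Refund}.
States satisfying E[item → change U empty]: {Coin, Refund, Idle, Change}.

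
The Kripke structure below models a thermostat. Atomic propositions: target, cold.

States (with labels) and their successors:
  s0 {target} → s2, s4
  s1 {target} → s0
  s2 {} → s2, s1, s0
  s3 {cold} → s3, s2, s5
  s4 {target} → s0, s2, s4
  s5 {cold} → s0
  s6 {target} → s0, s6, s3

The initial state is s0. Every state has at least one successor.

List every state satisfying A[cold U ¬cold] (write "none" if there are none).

States satisfying cold: {s3, s5}.
States satisfying ¬cold: {s0, s1, s2, s4, s6}.
States satisfying A[cold U ¬cold]: {s0, s1, s2, s4, s5, s6}.

{s0, s1, s2, s4, s5, s6}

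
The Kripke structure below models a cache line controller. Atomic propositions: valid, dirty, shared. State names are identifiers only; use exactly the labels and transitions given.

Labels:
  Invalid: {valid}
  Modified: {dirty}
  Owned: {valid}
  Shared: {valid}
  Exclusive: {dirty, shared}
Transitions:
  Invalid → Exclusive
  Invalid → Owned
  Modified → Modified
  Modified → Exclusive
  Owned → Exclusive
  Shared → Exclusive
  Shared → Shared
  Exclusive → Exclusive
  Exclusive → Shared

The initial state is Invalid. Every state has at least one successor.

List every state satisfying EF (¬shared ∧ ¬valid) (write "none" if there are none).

{Modified}

States satisfying ¬shared ∧ ¬valid: {Modified}.
States satisfying EF (¬shared ∧ ¬valid): {Modified}.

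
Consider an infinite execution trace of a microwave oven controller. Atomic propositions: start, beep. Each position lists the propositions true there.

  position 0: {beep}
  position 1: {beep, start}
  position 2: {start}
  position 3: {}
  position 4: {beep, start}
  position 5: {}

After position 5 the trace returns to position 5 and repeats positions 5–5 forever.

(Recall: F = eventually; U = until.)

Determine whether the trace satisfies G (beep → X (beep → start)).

beep → X (beep → start) holds at every position 0..5, and those are all positions ever visited, so G (beep → X (beep → start)) holds.
Positions where beep holds: 0, 1, 4.
Check X (beep → start) at each: 0→ok, 1→ok, 4→ok.

Yes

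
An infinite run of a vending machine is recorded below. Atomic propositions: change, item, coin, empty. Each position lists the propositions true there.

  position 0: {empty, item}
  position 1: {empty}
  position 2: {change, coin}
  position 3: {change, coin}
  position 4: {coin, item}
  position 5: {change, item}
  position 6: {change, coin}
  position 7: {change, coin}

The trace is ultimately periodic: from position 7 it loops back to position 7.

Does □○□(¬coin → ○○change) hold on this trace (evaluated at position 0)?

Yes

○□(¬coin → ○○change) holds at every position 0..7, and those are all positions ever visited, so □○□(¬coin → ○○change) holds.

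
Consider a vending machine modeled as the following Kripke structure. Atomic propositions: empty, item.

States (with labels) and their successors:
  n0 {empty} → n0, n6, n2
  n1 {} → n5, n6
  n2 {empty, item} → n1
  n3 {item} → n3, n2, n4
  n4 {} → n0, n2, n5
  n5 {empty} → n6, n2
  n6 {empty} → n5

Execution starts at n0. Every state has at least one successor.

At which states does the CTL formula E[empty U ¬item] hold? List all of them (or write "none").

{n0, n1, n2, n4, n5, n6}

States satisfying empty: {n0, n2, n5, n6}.
States satisfying ¬item: {n0, n1, n4, n5, n6}.
States satisfying E[empty U ¬item]: {n0, n1, n2, n4, n5, n6}.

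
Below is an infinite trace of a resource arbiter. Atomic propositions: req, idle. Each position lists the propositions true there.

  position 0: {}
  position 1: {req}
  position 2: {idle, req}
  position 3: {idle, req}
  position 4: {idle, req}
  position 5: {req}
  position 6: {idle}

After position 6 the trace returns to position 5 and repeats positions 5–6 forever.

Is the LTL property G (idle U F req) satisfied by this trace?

idle U F req holds at every position 0..6, and those are all positions ever visited, so G (idle U F req) holds.

Yes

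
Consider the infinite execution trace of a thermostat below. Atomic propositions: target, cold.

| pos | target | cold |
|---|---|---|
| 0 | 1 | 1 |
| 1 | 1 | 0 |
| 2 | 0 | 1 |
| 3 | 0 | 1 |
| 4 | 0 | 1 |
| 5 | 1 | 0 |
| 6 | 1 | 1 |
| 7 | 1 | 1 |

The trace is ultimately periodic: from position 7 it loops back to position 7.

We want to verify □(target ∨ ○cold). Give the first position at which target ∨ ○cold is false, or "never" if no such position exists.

4

Check target ∨ ○cold at each position in order: 0 ✓, 1 ✓, 2 ✓, 3 ✓.
At position 4 the labels are {cold} and the next position 5 has {target}, so target ∨ ○cold is false there. This is the first violation.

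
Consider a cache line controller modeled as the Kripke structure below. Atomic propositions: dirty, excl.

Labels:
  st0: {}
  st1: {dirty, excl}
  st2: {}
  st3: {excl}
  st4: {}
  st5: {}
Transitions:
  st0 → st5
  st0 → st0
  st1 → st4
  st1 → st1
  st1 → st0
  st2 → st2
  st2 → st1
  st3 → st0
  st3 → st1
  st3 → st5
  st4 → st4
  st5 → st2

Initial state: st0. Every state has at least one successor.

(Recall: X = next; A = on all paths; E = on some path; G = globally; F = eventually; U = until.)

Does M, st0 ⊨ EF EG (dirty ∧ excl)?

Yes

States satisfying EG (dirty ∧ excl): {st1}.
States satisfying EF EG (dirty ∧ excl): {st0, st1, st2, st3, st5}.
Some path from st0 reaches a state where EG (dirty ∧ excl) holds.
st0 ∈ Sat(EF EG (dirty ∧ excl)).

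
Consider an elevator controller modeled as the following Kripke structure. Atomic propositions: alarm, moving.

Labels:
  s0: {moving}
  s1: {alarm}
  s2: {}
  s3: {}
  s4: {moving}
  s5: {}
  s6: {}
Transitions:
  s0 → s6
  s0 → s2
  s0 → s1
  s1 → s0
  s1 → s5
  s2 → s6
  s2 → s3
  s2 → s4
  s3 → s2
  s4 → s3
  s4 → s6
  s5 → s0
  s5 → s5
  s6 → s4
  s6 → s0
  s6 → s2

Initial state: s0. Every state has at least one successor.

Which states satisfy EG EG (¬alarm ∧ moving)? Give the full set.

none

States satisfying EG (¬alarm ∧ moving): ∅.
States satisfying EG EG (¬alarm ∧ moving): ∅.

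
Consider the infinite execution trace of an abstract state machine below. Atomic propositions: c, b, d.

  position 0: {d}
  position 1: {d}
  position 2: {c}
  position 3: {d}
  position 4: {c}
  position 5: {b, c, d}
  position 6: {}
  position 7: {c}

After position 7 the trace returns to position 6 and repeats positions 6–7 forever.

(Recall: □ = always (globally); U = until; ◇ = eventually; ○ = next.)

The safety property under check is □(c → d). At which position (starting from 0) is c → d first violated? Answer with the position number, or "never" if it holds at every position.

Check c → d at each position in order: 0 ✓, 1 ✓.
At position 2 the labels are {c}, so c → d is false there. This is the first violation.

2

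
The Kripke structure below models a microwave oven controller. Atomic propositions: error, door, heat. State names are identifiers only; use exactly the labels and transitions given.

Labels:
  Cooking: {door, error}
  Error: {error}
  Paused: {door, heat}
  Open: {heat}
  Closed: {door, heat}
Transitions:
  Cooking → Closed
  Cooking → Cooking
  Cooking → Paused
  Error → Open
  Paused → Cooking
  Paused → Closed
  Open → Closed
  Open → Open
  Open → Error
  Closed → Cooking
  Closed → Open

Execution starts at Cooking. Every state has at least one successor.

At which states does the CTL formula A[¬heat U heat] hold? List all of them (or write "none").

States satisfying ¬heat: {Cooking, Error}.
States satisfying heat: {Paused, Open, Closed}.
States satisfying A[¬heat U heat]: {Error, Paused, Open, Closed}.

{Error, Paused, Open, Closed}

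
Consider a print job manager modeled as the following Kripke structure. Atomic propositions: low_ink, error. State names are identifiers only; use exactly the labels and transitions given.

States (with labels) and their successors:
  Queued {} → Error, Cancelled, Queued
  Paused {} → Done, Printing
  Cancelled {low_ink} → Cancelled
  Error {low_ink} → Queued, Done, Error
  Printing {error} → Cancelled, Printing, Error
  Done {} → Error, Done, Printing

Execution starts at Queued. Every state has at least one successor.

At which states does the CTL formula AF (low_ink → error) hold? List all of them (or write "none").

States satisfying low_ink → error: {Queued, Paused, Printing, Done}.
States satisfying AF (low_ink → error): {Queued, Paused, Printing, Done}.

{Queued, Paused, Printing, Done}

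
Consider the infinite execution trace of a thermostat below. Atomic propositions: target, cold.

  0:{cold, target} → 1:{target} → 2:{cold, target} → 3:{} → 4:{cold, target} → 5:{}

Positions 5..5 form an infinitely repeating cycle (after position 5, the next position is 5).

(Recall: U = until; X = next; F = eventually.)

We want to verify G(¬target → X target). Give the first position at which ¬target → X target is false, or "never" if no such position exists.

Check ¬target → X target at each position in order: 0 ✓, 1 ✓, 2 ✓, 3 ✓, 4 ✓.
At position 5 the labels are {} and the next position 5 has {}, so ¬target → X target is false there. This is the first violation.

5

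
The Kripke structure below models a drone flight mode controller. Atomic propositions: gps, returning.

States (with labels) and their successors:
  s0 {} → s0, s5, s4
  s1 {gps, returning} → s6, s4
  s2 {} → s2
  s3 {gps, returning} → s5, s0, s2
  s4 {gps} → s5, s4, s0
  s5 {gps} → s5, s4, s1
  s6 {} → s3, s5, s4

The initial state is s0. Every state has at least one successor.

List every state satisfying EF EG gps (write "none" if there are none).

{s0, s1, s3, s4, s5, s6}

States satisfying EG gps: {s1, s3, s4, s5}.
States satisfying EF EG gps: {s0, s1, s3, s4, s5, s6}.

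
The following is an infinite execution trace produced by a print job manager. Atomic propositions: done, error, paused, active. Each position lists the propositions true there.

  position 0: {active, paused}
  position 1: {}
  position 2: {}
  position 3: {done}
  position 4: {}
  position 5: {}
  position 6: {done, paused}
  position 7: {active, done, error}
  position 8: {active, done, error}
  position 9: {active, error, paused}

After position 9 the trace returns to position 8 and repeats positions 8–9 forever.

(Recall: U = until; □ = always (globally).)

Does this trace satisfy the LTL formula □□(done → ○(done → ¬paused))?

□(done → ○(done → ¬paused)) holds at every position 0..9, and those are all positions ever visited, so □□(done → ○(done → ¬paused)) holds.

Yes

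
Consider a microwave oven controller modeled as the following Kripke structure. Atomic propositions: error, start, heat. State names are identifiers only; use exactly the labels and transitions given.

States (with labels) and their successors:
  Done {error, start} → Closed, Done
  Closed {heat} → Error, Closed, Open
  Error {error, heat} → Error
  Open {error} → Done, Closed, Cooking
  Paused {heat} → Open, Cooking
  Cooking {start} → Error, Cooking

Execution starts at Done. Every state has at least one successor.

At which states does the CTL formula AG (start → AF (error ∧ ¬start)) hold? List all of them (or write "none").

States satisfying start → AF (error ∧ ¬start): {Closed, Error, Open, Paused}.
States satisfying AG (start → AF (error ∧ ¬start)): {Error}.

{Error}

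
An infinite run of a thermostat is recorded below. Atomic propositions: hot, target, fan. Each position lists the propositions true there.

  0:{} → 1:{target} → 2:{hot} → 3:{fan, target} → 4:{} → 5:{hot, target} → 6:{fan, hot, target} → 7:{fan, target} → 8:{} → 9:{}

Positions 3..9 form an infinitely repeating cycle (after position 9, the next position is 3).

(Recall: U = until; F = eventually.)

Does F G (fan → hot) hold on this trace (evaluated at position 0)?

G (fan → hot) is false at every position 0..9, so it never becomes true and F G (fan → hot) fails.

Violated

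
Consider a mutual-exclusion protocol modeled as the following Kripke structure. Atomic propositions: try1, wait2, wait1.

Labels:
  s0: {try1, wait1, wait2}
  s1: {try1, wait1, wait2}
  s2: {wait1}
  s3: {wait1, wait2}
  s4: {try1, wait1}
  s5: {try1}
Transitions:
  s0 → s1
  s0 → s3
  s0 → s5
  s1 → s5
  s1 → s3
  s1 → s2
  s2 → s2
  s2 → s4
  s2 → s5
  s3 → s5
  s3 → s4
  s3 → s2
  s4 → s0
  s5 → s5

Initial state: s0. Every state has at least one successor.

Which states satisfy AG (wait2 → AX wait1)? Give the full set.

{s5}

States satisfying wait2 → AX wait1: {s2, s4, s5}.
States satisfying AG (wait2 → AX wait1): {s5}.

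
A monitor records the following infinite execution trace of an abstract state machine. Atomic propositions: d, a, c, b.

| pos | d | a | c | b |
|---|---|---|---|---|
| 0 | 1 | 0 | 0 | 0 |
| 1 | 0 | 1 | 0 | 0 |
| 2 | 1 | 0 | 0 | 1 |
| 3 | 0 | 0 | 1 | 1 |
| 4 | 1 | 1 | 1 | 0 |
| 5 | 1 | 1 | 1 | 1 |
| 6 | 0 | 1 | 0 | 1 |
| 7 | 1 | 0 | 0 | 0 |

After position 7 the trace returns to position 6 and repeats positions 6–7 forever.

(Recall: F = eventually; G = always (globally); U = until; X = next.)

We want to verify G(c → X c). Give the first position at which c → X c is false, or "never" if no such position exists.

5

Check c → X c at each position in order: 0 ✓, 1 ✓, 2 ✓, 3 ✓, 4 ✓.
At position 5 the labels are {a, b, c, d} and the next position 6 has {a, b}, so c → X c is false there. This is the first violation.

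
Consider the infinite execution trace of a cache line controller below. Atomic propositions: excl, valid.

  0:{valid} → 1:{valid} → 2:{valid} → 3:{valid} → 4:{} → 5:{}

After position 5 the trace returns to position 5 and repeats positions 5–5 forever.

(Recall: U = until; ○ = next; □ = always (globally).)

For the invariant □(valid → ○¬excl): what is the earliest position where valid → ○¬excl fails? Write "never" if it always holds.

never

valid → ○¬excl holds at every position 0..5, and those are all the positions the trace ever visits, so the invariant □(valid → ○¬excl) is never violated.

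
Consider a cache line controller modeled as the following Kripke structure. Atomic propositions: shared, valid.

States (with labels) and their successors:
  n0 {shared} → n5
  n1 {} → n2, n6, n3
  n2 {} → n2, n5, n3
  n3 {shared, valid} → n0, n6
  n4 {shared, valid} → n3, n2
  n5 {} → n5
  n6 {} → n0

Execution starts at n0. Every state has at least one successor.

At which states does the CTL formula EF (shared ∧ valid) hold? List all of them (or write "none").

{n1, n2, n3, n4}

States satisfying shared ∧ valid: {n3, n4}.
States satisfying EF (shared ∧ valid): {n1, n2, n3, n4}.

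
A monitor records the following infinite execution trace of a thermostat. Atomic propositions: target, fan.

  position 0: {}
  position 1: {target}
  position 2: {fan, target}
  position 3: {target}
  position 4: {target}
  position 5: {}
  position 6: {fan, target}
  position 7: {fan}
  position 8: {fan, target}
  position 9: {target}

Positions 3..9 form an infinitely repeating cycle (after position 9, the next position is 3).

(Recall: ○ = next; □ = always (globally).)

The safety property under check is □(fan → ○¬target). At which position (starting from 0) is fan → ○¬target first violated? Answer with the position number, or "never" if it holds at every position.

Check fan → ○¬target at each position in order: 0 ✓, 1 ✓.
At position 2 the labels are {fan, target} and the next position 3 has {target}, so fan → ○¬target is false there. This is the first violation.

2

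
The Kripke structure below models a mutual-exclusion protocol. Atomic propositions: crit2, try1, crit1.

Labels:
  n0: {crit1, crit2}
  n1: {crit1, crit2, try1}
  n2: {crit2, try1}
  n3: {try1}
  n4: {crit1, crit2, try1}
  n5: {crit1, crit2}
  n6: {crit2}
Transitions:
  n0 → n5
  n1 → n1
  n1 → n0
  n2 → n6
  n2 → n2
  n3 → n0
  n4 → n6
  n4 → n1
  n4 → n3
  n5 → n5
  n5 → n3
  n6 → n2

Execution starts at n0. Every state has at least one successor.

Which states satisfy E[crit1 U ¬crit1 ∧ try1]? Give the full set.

States satisfying crit1: {n0, n1, n4, n5}.
States satisfying ¬crit1 ∧ try1: {n2, n3}.
States satisfying E[crit1 U ¬crit1 ∧ try1]: {n0, n1, n2, n3, n4, n5}.

{n0, n1, n2, n3, n4, n5}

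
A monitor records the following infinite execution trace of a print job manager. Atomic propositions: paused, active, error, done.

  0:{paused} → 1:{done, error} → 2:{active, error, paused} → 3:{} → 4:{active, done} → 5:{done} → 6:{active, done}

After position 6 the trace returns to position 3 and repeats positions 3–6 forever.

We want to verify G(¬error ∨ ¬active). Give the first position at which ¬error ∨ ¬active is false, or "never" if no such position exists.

2

Check ¬error ∨ ¬active at each position in order: 0 ✓, 1 ✓.
At position 2 the labels are {active, error, paused}, so ¬error ∨ ¬active is false there. This is the first violation.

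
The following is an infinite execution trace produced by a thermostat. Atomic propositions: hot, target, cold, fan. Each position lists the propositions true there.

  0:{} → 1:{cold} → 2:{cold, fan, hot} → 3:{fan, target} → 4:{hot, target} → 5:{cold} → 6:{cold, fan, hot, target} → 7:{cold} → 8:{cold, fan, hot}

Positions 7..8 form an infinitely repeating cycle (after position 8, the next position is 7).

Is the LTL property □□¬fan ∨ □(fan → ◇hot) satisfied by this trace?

Holds

□¬fan must hold at every position from 0 onward. It fails at position 0, so □□¬fan is false.
fan → ◇hot holds at every position 0..8, and those are all positions ever visited, so □(fan → ◇hot) holds.
Positions where fan holds: 2, 3, 6, 8.
Check ◇hot at each: 2→ok, 3→ok, 6→ok, 8→ok.
At position 0: □□¬fan is false; □(fan → ◇hot) is true; so □□¬fan ∨ □(fan → ◇hot) is true.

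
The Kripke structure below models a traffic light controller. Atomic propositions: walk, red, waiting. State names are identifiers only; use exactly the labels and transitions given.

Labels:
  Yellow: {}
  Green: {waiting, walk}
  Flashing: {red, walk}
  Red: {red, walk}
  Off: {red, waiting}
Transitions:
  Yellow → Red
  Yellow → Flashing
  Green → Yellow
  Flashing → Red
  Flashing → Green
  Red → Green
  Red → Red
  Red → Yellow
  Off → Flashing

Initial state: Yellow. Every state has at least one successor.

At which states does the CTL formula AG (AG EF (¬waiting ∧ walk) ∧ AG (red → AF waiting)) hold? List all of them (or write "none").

none

States satisfying AG EF (¬waiting ∧ walk) ∧ AG (red → AF waiting): ∅.
States satisfying AG (AG EF (¬waiting ∧ walk) ∧ AG (red → AF waiting)): ∅.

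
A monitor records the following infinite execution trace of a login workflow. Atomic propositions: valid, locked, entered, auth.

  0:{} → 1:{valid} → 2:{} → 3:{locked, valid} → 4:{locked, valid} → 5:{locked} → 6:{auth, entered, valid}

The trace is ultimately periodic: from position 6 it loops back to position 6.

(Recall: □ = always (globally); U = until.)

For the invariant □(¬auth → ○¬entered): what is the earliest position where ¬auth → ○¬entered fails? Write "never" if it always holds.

Check ¬auth → ○¬entered at each position in order: 0 ✓, 1 ✓, 2 ✓, 3 ✓, 4 ✓.
At position 5 the labels are {locked} and the next position 6 has {auth, entered, valid}, so ¬auth → ○¬entered is false there. This is the first violation.

5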